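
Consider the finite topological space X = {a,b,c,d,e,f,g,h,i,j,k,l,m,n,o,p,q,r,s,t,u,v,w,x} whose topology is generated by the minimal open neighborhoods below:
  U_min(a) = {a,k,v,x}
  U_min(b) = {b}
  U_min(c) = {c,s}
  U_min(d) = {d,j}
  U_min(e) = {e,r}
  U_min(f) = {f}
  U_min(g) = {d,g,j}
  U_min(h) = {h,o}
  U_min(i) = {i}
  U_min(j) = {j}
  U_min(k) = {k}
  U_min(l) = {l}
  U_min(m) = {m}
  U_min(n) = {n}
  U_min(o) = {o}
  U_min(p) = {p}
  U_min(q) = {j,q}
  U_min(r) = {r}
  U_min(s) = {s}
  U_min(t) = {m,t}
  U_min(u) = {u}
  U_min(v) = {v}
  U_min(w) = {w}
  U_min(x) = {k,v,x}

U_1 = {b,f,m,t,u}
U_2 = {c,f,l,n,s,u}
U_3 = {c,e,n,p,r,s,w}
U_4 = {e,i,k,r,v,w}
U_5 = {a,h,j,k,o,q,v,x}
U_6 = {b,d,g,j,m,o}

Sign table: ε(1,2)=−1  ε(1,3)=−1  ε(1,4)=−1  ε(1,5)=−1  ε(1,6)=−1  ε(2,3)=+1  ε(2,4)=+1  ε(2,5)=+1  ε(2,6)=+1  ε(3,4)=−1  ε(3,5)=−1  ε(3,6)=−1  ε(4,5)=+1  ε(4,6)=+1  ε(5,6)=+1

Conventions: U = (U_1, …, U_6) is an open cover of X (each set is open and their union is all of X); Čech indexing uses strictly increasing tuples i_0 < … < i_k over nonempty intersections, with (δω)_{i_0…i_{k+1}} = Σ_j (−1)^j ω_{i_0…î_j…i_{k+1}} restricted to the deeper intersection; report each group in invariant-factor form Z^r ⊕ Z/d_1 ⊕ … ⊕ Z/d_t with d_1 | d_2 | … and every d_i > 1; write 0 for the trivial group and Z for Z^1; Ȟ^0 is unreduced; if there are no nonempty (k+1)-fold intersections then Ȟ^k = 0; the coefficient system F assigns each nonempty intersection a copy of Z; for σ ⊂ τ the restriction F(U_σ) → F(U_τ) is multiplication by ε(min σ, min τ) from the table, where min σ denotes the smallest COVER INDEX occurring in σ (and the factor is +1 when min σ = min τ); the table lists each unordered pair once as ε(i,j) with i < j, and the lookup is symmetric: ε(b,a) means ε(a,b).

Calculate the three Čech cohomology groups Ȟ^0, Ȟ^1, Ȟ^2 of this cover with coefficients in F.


Ȟ^0 ≅ 0, Ȟ^1 ≅ Z/2, Ȟ^2 ≅ 0

nerve of the cover:
  U12={f,u} U16={b,m} U23={c,n,s} U34={e,r,w} U45={k,v} U56={j,o}
C dims 6,6; δ0: rk 6, SNF 1^5·2
Ȟ^0 = (6 − 6) − 0 = 0, so Ȟ^0 ≅ 0
Ȟ^1 = (6 − 0) − 6 = 0 plus torsion [2], so Ȟ^1 ≅ Z/2
Ȟ^2 = (0 − 0) − 0 = 0, so Ȟ^2 ≅ 0


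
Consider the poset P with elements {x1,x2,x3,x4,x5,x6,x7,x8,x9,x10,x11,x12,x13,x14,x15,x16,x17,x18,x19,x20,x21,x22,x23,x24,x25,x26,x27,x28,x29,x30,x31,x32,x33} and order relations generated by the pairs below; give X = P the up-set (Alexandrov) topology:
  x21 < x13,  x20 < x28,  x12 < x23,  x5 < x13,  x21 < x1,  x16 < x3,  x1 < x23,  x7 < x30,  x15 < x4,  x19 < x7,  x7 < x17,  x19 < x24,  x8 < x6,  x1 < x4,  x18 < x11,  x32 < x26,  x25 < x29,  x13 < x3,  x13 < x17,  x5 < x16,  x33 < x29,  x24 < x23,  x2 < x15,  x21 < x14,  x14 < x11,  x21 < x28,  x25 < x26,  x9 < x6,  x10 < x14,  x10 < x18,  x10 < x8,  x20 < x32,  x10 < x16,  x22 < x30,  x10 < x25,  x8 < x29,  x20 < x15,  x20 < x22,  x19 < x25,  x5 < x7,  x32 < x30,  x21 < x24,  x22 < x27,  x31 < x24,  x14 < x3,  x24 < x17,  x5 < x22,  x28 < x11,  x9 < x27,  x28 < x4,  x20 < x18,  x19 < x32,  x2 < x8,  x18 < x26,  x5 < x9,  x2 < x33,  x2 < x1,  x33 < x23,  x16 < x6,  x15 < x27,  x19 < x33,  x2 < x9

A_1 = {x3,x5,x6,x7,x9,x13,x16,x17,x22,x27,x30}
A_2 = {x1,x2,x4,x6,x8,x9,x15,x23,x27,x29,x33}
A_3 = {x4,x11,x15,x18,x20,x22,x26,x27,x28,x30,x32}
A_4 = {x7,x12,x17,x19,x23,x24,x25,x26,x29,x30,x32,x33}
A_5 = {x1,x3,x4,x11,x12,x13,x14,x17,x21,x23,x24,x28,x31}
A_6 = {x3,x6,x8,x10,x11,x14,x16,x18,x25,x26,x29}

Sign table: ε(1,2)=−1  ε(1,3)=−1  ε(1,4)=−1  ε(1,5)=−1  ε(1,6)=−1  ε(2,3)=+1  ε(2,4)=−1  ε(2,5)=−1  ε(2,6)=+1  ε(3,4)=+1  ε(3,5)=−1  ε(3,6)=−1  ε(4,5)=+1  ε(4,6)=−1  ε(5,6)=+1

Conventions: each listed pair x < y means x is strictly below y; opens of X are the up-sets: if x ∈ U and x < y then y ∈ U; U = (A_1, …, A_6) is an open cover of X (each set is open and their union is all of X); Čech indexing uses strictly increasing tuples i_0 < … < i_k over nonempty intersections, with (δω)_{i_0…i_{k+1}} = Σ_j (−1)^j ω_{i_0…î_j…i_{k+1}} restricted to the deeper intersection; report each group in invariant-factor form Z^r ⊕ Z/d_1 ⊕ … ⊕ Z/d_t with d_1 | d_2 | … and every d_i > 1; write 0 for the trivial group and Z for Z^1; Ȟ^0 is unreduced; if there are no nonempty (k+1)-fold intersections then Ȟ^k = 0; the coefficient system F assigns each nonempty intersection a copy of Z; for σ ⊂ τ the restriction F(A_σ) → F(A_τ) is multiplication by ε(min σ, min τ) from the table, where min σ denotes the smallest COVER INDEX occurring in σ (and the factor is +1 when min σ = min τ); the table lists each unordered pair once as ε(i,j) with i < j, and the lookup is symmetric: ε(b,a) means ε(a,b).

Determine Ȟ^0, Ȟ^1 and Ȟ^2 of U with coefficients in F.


nerve of the cover:
  A12={x6,x9,x27} A13={x22,x27,x30} A14={x7,x17,x30} A15={x3,x13,x17} A16={x3,x6,x16} A23={x4,x15,x27} A24={x23,x29,x33} A25={x1,x4,x23} A26={x6,x8,x29} A34={x26,x30,x32} A35={x4,x11,x28} A36={x11,x18,x26} A45={x12,x17,x23,x24} A46={x25,x26,x29} A56={x3,x11,x14}
  A123={x27} A126={x6} A134={x30} A145={x17} A156={x3} A235={x4} A245={x23} A246={x29} A346={x26} A356={x11}
C dims 6,15,10; δ0: rk 6, SNF 1^5·2; δ1: rk 9, SNF 1^9
Ȟ^0 = (6 − 6) − 0 = 0, so Ȟ^0 ≅ 0
Ȟ^1 = (15 − 9) − 6 = 0 plus torsion [2], so Ȟ^1 ≅ Z/2
Ȟ^2 = (10 − 0) − 9 = 1, so Ȟ^2 ≅ Z

Ȟ^0 ≅ 0; Ȟ^1 ≅ Z/2; Ȟ^2 ≅ Z


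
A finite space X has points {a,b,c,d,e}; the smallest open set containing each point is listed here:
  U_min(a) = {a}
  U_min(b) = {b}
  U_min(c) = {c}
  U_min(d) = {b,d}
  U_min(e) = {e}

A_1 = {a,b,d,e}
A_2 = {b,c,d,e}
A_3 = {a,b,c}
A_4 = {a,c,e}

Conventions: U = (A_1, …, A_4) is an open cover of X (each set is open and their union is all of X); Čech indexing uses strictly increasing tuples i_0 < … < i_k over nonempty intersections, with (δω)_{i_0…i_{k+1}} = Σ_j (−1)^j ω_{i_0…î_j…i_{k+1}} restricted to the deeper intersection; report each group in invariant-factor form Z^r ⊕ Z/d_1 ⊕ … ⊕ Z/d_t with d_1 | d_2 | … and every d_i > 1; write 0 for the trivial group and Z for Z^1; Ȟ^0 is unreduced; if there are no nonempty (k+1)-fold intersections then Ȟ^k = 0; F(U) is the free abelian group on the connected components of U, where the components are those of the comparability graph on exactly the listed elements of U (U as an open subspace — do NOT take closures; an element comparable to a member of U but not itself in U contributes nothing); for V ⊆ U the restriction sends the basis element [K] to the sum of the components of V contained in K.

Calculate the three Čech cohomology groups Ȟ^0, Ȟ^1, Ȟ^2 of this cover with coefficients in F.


nerve simplices:
  A12={b,d,e} A13={a,b} A14={a,e} A23={b,c} A24={c,e} A34={a,c}
  A123={b} A124={e} A134={a} A234={c}
components per intersection:
  A1: {a} {b,d} {e}
  A2: {b,d} {c} {e}
  A3: {a} {b} {c}
  A4: {a} {c} {e}
  A12: {b,d} {e}
  A13: {a} {b}
  A14: {a} {e}
  A23: {b} {c}
  A24: {c} {e}
  A34: {a} {c}
  A123: {b}
  A124: {e}
  A134: {a}
  A234: {c}
C dims 12,12,4; δ0: rk 8, SNF 1^8; δ1: rk 4, SNF 1^4
degree 0: 12−8−0 = 4 → Ȟ^0 ≅ Z^4
degree 1: 12−4−8 = 0 → Ȟ^1 ≅ 0
degree 2: 4−0−4 = 0 → Ȟ^2 ≅ 0

Ȟ^0(U;F) ≅ Z^4,  Ȟ^1(U;F) ≅ 0,  Ȟ^2(U;F) ≅ 0


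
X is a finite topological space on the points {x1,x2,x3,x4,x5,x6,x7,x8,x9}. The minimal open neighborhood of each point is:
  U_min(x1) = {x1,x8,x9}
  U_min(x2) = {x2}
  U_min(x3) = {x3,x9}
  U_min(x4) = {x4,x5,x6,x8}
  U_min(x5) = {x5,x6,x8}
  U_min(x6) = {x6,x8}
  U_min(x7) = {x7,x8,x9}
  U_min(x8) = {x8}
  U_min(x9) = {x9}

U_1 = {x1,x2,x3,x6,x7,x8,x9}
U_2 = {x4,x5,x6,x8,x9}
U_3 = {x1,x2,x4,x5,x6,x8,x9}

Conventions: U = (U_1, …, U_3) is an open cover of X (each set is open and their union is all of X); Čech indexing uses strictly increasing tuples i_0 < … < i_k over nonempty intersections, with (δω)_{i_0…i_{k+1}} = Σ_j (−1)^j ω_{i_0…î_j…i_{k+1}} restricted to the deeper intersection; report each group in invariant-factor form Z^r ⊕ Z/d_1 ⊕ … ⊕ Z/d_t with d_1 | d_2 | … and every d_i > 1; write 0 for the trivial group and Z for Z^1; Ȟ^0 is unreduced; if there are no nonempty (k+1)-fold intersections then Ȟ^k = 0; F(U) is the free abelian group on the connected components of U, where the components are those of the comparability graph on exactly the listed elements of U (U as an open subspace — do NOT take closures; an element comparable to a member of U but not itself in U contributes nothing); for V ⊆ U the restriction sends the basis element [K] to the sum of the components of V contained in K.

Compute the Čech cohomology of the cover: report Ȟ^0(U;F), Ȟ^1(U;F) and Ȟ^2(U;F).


Ȟ^0(U;F) ≅ Z^2; Ȟ^1(U;F) ≅ 0; Ȟ^2(U;F) ≅ 0

intersection data:
  U12={x6,x8,x9} U13={x1,x2,x6,x8,x9} U23={x4,x5,x6,x8,x9}
  U123={x6,x8,x9}
components per intersection:
  U1: {x1,x3,x6,x7,x8,x9} {x2}
  U2: {x4,x5,x6,x8} {x9}
  U3: {x1,x4,x5,x6,x8,x9} {x2}
  U12: {x6,x8} {x9}
  U13: {x1,x6,x8,x9} {x2}
  U23: {x4,x5,x6,x8} {x9}
  U123: {x6,x8} {x9}
C dims 6,6,2; δ0: rk 4, SNF 1^4; δ1: rk 2, SNF 1^2
Ȟ^0 = (6 − 4) − 0 = 2, so Ȟ^0 ≅ Z^2
Ȟ^1 = (6 − 2) − 4 = 0, so Ȟ^1 ≅ 0
Ȟ^2 = (2 − 0) − 2 = 0, so Ȟ^2 ≅ 0


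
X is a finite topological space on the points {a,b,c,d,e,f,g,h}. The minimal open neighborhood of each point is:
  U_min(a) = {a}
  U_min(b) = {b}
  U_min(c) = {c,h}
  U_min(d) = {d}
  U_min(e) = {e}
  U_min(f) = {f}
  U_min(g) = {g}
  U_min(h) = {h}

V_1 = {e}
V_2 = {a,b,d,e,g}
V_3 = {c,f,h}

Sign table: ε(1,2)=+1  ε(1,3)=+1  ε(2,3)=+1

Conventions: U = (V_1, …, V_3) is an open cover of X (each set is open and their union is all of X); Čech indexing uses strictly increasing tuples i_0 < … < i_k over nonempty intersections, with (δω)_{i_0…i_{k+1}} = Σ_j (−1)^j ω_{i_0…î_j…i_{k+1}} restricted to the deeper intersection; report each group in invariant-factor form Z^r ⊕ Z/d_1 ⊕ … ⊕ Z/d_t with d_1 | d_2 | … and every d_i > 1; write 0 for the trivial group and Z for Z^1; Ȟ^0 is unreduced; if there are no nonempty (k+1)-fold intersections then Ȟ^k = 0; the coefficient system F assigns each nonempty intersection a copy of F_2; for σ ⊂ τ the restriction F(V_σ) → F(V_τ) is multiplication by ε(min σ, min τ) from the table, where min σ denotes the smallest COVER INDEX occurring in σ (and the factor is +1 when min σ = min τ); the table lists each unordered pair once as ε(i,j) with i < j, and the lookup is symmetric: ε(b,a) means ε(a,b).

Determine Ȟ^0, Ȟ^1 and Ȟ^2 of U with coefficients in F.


Ȟ^0 = Z/2 ⊕ Z/2,  Ȟ^1 = 0,  Ȟ^2 = 0

nerve simplices:
  V12={e}
C dims 3,1; δ0: rk_F2 1
degree 0: 3−1−0 = 2 → Ȟ^0 ≅ Z/2 ⊕ Z/2
degree 1: 1−0−1 = 0 → Ȟ^1 ≅ 0
degree 2: 0−0−0 = 0 → Ȟ^2 ≅ 0


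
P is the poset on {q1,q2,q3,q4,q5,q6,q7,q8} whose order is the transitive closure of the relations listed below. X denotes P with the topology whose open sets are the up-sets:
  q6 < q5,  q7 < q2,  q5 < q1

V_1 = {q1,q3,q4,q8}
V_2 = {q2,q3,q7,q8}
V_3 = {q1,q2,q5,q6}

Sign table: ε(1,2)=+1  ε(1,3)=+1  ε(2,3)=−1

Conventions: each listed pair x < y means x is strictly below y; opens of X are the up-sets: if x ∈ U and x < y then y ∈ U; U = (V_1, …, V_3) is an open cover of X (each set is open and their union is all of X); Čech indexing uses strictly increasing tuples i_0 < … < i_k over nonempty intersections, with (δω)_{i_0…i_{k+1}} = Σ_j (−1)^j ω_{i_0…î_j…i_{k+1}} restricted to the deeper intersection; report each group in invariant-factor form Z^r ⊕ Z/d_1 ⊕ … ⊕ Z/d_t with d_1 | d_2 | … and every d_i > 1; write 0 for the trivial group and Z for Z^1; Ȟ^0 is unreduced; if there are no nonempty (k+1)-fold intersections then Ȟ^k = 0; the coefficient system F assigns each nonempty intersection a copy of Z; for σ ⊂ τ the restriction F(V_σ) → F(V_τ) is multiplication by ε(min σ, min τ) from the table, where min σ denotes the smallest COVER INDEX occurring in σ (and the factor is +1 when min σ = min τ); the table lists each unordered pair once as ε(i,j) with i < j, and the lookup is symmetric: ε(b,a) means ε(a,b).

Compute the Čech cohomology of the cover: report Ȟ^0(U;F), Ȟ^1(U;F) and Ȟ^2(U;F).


nonempty overlaps:
  V12={q3,q8} V13={q1} V23={q2}
C dims 3,3; δ0: rk 3, SNF 1^2·2
degree 0: 3−3−0 = 0 → Ȟ^0 ≅ 0
degree 1: 3−0−3 = 0 plus torsion [2] → Ȟ^1 ≅ Z/2
degree 2: 0−0−0 = 0 → Ȟ^2 ≅ 0

Ȟ^0 ≅ 0, Ȟ^1 ≅ Z/2, Ȟ^2 ≅ 0


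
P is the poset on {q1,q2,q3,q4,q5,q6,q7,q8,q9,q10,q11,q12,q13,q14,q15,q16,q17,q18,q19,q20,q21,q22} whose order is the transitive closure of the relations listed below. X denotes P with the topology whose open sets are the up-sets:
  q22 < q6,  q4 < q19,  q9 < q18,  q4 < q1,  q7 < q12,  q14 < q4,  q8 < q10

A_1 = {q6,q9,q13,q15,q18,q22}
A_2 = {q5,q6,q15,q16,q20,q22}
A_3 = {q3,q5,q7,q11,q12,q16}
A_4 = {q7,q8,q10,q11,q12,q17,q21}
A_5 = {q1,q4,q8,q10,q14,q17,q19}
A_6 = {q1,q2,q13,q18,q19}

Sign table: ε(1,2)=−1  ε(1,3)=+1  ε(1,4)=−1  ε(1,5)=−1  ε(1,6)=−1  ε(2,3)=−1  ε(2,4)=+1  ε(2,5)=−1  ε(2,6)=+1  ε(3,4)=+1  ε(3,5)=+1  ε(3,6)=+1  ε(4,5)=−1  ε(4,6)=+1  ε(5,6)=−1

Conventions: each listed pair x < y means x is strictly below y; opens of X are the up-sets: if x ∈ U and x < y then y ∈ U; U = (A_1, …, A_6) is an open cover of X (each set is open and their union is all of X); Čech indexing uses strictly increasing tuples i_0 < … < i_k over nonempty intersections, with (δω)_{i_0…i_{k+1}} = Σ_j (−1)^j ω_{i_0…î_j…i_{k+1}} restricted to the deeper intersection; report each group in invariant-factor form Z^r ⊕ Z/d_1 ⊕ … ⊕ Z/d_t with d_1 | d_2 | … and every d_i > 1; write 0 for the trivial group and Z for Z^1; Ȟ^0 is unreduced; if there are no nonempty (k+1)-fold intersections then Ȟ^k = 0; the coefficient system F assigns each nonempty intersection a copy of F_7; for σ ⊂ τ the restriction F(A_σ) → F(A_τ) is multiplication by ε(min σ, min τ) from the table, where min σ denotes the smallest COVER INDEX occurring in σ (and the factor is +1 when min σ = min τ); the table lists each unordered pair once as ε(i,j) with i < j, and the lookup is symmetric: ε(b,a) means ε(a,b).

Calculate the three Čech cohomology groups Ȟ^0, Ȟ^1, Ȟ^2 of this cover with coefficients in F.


intersection data:
  A12={q6,q15,q22} A16={q13,q18} A23={q5,q16} A34={q7,q11,q12} A45={q8,q10,q17} A56={q1,q19}
C dims 6,6; δ0: rk_F7 6
Ȟ^0 = (6 − 6) − 0 = 0, so Ȟ^0 ≅ 0
Ȟ^1 = (6 − 0) − 6 = 0, so Ȟ^1 ≅ 0
Ȟ^2 = (0 − 0) − 0 = 0, so Ȟ^2 ≅ 0

Ȟ^0 = 0, Ȟ^1 = 0 and Ȟ^2 = 0


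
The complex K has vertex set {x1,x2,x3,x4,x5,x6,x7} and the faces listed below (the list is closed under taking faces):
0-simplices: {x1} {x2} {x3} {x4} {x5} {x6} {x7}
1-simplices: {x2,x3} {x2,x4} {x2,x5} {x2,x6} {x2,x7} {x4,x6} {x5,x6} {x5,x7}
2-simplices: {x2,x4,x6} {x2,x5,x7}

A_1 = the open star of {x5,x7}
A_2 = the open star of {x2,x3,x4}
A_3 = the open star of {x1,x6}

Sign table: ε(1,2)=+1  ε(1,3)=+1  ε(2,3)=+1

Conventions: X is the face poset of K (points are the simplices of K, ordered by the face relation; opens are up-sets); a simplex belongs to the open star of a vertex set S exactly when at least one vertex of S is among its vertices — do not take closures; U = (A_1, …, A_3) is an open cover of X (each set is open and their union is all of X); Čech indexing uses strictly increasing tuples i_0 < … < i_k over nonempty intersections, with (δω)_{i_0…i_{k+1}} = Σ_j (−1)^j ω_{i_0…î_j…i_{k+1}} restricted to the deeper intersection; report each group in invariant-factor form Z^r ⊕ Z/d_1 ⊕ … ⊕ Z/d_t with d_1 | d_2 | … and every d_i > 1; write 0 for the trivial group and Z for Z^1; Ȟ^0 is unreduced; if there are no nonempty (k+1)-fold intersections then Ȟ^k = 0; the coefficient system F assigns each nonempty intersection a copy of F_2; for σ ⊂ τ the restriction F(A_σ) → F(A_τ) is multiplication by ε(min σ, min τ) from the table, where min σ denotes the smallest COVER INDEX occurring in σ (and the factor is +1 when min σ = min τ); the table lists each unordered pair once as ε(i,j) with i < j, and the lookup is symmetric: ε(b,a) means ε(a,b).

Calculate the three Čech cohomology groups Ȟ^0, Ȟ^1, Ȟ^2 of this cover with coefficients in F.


Ȟ^0 = Z/2, Ȟ^1 = Z/2, Ȟ^2 = 0

nerve simplices:
  A1={{x5},{x7},{x2,x5},{x2,x7},{x5,x6},{x5,x7},{x2,x5,x7}} A2={{x2},{x3},{x4},{x2,x3},{x2,x4},{x2,x5},{x2,x6},{x2,x7},{x4,x6},{x2,x4,x6},{x2,x5,x7}} A3={{x1},{x6},{x2,x6},{x4,x6},{x5,x6},{x2,x4,x6}}
  A12={{x2,x5},{x2,x7},{x2,x5,x7}} A13={{x5,x6}} A23={{x2,x6},{x4,x6},{x2,x4,x6}}
C dims 3,3; δ0: rk_F2 2
degree 0: 3−2−0 = 1 → Ȟ^0 ≅ Z/2
degree 1: 3−0−2 = 1 → Ȟ^1 ≅ Z/2
degree 2: 0−0−0 = 0 → Ȟ^2 ≅ 0


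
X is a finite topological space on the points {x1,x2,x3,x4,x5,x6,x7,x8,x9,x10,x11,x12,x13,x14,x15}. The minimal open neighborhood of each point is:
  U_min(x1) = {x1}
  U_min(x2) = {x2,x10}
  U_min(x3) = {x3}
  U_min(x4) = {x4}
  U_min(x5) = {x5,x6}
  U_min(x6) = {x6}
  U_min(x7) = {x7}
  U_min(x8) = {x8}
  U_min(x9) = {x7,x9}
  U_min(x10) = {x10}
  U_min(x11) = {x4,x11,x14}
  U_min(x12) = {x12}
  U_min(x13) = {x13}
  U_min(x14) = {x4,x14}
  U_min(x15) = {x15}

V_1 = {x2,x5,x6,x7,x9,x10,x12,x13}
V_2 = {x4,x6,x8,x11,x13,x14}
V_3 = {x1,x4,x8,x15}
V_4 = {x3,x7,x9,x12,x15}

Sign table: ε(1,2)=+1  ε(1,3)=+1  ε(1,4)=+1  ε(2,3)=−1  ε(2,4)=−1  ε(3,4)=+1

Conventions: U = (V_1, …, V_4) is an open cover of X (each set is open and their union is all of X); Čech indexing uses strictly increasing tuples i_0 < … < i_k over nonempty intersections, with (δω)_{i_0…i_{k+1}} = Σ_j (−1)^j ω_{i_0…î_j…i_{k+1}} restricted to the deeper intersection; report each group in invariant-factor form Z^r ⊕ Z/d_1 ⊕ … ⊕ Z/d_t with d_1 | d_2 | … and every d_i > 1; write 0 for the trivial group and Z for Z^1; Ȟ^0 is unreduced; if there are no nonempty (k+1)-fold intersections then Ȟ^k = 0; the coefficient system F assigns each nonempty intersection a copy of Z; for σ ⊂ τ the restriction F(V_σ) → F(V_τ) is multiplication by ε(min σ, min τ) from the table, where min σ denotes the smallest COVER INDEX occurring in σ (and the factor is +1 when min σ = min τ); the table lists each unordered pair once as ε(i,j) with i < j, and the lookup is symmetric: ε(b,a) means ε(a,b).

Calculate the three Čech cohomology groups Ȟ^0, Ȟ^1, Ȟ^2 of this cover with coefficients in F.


nerve of the cover:
  V12={x6,x13} V14={x7,x9,x12} V23={x4,x8} V34={x15}
C dims 4,4; δ0: rk 4, SNF 1^3·2
Ȟ^0 = (4 − 4) − 0 = 0, so Ȟ^0 ≅ 0
Ȟ^1 = (4 − 0) − 4 = 0 plus torsion [2], so Ȟ^1 ≅ Z/2
Ȟ^2 = (0 − 0) − 0 = 0, so Ȟ^2 ≅ 0

Ȟ^0 = 0, Ȟ^1 = Z/2, Ȟ^2 = 0


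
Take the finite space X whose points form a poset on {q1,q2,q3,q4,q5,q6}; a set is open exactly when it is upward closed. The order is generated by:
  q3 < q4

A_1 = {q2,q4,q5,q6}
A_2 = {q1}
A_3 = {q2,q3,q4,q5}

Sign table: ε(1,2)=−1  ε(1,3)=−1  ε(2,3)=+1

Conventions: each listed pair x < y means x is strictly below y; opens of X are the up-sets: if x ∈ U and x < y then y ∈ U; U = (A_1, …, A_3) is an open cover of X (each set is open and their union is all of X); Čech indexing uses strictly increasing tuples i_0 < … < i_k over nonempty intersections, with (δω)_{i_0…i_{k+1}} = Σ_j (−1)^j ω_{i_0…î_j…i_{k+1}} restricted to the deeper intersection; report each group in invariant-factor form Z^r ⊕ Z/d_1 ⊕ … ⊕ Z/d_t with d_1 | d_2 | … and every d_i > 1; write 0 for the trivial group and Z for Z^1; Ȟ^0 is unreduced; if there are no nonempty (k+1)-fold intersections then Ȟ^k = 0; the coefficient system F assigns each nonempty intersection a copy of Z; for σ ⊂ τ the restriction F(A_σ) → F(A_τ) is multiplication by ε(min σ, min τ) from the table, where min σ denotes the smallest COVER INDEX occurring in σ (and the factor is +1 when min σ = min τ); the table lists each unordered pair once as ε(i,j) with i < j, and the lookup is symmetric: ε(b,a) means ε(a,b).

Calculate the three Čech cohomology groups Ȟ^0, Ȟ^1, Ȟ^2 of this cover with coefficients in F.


nonempty overlaps:
  A13={q2,q4,q5}
C dims 3,1; δ0: rk 1, SNF 1^1
degree 0: 3−1−0 = 2 → Ȟ^0 ≅ Z^2
degree 1: 1−0−1 = 0 → Ȟ^1 ≅ 0
degree 2: 0−0−0 = 0 → Ȟ^2 ≅ 0

Ȟ^0(U;F) ≅ Z^2,  Ȟ^1(U;F) ≅ 0,  Ȟ^2(U;F) ≅ 0


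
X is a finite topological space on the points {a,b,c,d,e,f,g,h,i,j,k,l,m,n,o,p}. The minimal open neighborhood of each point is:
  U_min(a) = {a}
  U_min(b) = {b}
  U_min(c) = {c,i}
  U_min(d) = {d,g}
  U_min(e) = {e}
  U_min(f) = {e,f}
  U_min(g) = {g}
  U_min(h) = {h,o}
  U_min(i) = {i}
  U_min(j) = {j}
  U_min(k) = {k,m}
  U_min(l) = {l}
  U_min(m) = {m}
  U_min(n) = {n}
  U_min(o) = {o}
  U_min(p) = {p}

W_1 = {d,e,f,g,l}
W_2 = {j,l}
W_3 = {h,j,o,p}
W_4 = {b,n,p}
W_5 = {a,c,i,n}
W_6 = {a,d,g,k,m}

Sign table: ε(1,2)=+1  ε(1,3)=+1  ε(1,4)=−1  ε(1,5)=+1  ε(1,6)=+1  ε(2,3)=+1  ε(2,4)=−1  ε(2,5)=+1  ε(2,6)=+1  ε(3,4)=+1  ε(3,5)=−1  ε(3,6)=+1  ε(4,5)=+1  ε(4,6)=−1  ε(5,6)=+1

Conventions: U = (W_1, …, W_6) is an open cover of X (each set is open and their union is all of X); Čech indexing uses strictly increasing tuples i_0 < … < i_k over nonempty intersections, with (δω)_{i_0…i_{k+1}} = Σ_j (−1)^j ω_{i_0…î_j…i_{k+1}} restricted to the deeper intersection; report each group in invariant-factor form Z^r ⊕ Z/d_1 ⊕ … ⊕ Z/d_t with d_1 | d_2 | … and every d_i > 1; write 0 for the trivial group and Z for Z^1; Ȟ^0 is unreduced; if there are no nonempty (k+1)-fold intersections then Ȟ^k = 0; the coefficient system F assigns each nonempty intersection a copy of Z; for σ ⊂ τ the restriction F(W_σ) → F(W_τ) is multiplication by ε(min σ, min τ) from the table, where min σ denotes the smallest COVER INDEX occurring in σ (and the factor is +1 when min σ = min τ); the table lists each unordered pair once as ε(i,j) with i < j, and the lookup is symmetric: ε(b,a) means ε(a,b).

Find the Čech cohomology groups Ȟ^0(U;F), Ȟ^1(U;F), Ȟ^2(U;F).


cover nerve:
  W12={l} W16={d,g} W23={j} W34={p} W45={n} W56={a}
C dims 6,6; δ0: rk 5, SNF 1^5
Ȟ^0: (6−5)−0=1 ⇒ Z
Ȟ^1: (6−0)−5=1 ⇒ Z
Ȟ^2: (0−0)−0=0 ⇒ 0

Ȟ^0(U;F) ≅ Z, Ȟ^1(U;F) ≅ Z and Ȟ^2(U;F) ≅ 0


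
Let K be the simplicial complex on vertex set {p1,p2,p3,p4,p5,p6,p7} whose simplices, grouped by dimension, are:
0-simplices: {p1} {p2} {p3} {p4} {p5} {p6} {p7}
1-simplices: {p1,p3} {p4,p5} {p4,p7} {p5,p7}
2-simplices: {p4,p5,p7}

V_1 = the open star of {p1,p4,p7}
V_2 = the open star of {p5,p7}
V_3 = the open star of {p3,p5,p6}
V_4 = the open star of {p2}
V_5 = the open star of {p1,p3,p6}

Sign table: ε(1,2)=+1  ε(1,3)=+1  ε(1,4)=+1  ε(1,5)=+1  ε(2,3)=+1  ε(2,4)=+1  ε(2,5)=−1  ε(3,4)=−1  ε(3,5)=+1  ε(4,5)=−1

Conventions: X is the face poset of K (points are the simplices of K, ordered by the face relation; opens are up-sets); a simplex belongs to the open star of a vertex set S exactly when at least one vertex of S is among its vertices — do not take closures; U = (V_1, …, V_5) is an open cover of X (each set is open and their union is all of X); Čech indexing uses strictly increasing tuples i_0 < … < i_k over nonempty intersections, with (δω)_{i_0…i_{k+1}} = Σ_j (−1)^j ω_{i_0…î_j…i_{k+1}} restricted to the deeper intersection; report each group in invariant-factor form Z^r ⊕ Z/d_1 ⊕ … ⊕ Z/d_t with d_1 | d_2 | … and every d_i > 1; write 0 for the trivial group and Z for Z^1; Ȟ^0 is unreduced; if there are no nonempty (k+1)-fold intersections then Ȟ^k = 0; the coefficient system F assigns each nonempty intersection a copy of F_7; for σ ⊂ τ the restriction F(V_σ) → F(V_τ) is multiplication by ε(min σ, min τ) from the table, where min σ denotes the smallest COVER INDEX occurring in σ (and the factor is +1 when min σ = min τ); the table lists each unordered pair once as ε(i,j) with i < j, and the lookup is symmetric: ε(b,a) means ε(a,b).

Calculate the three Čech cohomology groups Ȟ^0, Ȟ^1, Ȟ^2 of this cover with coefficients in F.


nerve simplices:
  V1={{p1},{p4},{p7},{p1,p3},{p4,p5},{p4,p7},{p5,p7},{p4,p5,p7}} V2={{p5},{p7},{p4,p5},{p4,p7},{p5,p7},{p4,p5,p7}} V3={{p3},{p5},{p6},{p1,p3},{p4,p5},{p5,p7},{p4,p5,p7}} V4={{p2}} V5={{p1},{p3},{p6},{p1,p3}}
  V12={{p7},{p4,p5},{p4,p7},{p5,p7},{p4,p5,p7}} V13={{p1,p3},{p4,p5},{p5,p7},{p4,p5,p7}} V15={{p1},{p1,p3}} V23={{p5},{p4,p5},{p5,p7},{p4,p5,p7}} V35={{p3},{p6},{p1,p3}}
  V123={{p4,p5},{p5,p7},{p4,p5,p7}} V135={{p1,p3}}
C dims 5,5,2; δ0: rk_F7 3; δ1: rk_F7 2
degree 0: 5−3−0 = 2 → Ȟ^0 ≅ Z/7 ⊕ Z/7
degree 1: 5−2−3 = 0 → Ȟ^1 ≅ 0
degree 2: 2−0−2 = 0 → Ȟ^2 ≅ 0

Ȟ^0 = Z/7 ⊕ Z/7,  Ȟ^1 = 0,  Ȟ^2 = 0


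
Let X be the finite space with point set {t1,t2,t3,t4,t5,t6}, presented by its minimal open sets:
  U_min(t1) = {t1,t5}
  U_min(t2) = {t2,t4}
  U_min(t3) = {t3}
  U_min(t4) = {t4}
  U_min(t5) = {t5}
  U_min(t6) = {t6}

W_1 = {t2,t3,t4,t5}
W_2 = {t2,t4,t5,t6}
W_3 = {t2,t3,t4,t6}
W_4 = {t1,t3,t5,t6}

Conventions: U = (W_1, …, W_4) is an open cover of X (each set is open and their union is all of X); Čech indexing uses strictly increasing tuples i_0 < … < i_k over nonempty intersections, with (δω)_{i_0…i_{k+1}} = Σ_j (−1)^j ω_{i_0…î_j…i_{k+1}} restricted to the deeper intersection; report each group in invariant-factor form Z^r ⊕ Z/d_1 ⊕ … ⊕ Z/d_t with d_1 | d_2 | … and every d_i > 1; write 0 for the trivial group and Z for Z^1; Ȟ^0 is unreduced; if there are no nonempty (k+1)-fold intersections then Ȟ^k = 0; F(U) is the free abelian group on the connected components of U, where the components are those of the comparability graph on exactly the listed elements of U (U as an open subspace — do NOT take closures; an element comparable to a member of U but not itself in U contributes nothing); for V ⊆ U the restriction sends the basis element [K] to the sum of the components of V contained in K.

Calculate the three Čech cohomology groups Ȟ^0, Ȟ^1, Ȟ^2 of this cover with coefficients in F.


nerve simplices:
  W12={t2,t4,t5} W13={t2,t3,t4} W14={t3,t5} W23={t2,t4,t6} W24={t5,t6} W34={t3,t6}
  W123={t2,t4} W124={t5} W134={t3} W234={t6}
components per intersection:
  W1: {t2,t4} {t3} {t5}
  W2: {t2,t4} {t5} {t6}
  W3: {t2,t4} {t3} {t6}
  W4: {t1,t5} {t3} {t6}
  W12: {t2,t4} {t5}
  W13: {t2,t4} {t3}
  W14: {t3} {t5}
  W23: {t2,t4} {t6}
  W24: {t5} {t6}
  W34: {t3} {t6}
  W123: {t2,t4}
  W124: {t5}
  W134: {t3}
  W234: {t6}
C dims 12,12,4; δ0: rk 8, SNF 1^8; δ1: rk 4, SNF 1^4
degree 0: 12−8−0 = 4 → Ȟ^0 ≅ Z^4
degree 1: 12−4−8 = 0 → Ȟ^1 ≅ 0
degree 2: 4−0−4 = 0 → Ȟ^2 ≅ 0

Ȟ^0 = Z^4, Ȟ^1 = 0, Ȟ^2 = 0


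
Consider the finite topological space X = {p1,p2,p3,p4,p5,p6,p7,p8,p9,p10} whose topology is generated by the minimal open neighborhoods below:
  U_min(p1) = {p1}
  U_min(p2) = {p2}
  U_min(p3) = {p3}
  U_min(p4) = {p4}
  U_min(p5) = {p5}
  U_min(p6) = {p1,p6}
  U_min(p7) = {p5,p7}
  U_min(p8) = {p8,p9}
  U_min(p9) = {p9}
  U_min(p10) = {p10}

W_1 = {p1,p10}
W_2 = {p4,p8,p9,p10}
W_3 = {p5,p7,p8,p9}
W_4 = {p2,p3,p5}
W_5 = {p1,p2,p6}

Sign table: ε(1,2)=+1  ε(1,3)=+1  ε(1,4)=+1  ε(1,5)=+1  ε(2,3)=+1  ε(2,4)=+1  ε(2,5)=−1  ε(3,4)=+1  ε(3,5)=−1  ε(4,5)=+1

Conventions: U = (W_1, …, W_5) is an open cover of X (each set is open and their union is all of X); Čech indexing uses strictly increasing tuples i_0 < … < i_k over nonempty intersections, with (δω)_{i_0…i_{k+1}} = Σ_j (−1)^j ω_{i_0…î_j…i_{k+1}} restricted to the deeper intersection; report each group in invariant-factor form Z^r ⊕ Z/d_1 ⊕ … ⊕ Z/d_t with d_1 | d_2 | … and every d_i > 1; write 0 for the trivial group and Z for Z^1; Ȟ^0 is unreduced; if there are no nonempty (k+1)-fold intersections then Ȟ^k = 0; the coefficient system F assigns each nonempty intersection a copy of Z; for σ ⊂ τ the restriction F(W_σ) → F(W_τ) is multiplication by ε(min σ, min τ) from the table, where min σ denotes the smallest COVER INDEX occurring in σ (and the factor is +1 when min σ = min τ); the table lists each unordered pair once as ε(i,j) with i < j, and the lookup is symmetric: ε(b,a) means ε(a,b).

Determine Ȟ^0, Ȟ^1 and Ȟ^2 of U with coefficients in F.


nerve of the cover:
  W12={p10} W15={p1} W23={p8,p9} W34={p5} W45={p2}
C dims 5,5; δ0: rk 4, SNF 1^4
Ȟ^0 = (5 − 4) − 0 = 1, so Ȟ^0 ≅ Z
Ȟ^1 = (5 − 0) − 4 = 1, so Ȟ^1 ≅ Z
Ȟ^2 = (0 − 0) − 0 = 0, so Ȟ^2 ≅ 0

Ȟ^0(U;F) ≅ Z,  Ȟ^1(U;F) ≅ Z,  Ȟ^2(U;F) ≅ 0


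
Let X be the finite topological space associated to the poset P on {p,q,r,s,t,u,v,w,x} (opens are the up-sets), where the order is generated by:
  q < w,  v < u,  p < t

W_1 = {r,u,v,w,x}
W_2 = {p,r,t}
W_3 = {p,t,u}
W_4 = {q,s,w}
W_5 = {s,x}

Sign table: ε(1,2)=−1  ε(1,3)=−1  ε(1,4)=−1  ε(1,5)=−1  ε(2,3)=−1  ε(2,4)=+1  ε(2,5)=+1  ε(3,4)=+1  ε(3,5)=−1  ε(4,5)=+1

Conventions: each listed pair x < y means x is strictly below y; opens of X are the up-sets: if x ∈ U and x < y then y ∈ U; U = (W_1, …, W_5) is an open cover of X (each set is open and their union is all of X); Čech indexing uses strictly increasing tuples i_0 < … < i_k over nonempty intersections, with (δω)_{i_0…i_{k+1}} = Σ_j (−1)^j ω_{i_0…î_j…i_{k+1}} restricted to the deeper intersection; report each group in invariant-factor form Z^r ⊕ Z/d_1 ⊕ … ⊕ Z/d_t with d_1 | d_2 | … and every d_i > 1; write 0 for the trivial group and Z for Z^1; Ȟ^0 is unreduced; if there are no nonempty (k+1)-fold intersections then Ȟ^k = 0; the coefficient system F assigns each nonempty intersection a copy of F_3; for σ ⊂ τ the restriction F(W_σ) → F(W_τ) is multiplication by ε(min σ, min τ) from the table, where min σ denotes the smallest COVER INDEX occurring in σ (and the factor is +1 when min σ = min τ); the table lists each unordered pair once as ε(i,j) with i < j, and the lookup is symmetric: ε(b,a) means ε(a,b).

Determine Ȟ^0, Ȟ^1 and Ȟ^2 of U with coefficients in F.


nonempty overlaps:
  W12={r} W13={u} W14={w} W15={x} W23={p,t} W45={s}
C dims 5,6; δ0: rk_F3 5
degree 0: 5−5−0 = 0 → Ȟ^0 ≅ 0
degree 1: 6−0−5 = 1 → Ȟ^1 ≅ Z/3
degree 2: 0−0−0 = 0 → Ȟ^2 ≅ 0

Ȟ^0(U;F) ≅ 0; Ȟ^1(U;F) ≅ Z/3; Ȟ^2(U;F) ≅ 0


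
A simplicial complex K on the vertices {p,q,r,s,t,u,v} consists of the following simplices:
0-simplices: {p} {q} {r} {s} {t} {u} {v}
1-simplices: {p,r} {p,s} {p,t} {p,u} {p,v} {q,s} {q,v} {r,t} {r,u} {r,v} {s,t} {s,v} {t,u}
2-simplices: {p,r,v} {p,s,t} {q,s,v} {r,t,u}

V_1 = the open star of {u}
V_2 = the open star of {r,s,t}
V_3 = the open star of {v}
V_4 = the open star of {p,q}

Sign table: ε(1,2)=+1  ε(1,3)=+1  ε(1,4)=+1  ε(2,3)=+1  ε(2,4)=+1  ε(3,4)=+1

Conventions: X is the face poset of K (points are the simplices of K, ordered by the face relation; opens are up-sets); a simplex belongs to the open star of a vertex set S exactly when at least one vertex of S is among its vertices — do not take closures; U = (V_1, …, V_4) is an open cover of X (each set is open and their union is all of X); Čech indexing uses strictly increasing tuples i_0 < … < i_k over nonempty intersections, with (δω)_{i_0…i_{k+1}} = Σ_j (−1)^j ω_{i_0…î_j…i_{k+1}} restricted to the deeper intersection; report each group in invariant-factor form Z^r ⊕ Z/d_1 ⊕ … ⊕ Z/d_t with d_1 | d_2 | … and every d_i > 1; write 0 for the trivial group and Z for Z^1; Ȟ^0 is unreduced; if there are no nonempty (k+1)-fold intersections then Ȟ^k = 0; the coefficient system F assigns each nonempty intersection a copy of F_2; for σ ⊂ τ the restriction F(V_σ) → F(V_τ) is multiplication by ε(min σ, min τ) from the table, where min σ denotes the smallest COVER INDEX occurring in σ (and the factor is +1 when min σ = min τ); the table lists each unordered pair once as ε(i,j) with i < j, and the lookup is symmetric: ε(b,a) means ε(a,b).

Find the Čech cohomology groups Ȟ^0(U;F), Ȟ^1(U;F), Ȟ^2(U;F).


Ȟ^0 ≅ Z/2, Ȟ^1 ≅ Z/2, Ȟ^2 ≅ 0

nerve of the cover:
  V1={{u},{p,u},{r,u},{t,u},{r,t,u}} V2={{r},{s},{t},{p,r},{p,s},{p,t},{q,s},{r,t},{r,u},{r,v},{s,t},{s,v},{t,u},{p,r,v},{p,s,t},{q,s,v},{r,t,u}} V3={{v},{p,v},{q,v},{r,v},{s,v},{p,r,v},{q,s,v}} V4={{p},{q},{p,r},{p,s},{p,t},{p,u},{p,v},{q,s},{q,v},{p,r,v},{p,s,t},{q,s,v}}
  V12={{r,u},{t,u},{r,t,u}} V14={{p,u}} V23={{r,v},{s,v},{p,r,v},{q,s,v}} V24={{p,r},{p,s},{p,t},{q,s},{p,r,v},{p,s,t},{q,s,v}} V34={{p,v},{q,v},{p,r,v},{q,s,v}}
  V234={{p,r,v},{q,s,v}}
C dims 4,5,1; δ0: rk_F2 3; δ1: rk_F2 1
Ȟ^0 = (4 − 3) − 0 = 1, so Ȟ^0 ≅ Z/2
Ȟ^1 = (5 − 1) − 3 = 1, so Ȟ^1 ≅ Z/2
Ȟ^2 = (1 − 0) − 1 = 0, so Ȟ^2 ≅ 0


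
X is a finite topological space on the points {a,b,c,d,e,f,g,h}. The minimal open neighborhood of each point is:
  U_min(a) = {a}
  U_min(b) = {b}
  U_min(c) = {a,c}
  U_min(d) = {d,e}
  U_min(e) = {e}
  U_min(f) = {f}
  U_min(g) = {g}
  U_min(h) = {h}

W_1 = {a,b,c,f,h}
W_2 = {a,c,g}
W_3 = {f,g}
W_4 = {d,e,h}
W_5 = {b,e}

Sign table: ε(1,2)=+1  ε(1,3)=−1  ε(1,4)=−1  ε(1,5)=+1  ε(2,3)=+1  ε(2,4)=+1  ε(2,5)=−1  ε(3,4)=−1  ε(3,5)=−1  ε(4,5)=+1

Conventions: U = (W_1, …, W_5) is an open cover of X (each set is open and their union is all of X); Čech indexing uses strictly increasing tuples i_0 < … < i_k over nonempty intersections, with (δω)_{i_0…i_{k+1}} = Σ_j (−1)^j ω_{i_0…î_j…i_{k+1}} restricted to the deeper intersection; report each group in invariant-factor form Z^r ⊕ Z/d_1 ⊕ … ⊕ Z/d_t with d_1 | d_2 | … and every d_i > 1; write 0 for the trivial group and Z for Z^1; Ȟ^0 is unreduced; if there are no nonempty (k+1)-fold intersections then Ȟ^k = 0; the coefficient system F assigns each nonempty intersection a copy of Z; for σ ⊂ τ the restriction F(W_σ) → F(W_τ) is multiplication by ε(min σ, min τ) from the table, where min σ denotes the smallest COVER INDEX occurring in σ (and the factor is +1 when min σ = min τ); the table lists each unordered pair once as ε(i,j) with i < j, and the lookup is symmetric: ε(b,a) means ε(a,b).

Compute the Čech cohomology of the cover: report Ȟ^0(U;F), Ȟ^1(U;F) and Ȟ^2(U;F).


nerve of the cover:
  W12={a,c} W13={f} W14={h} W15={b} W23={g} W45={e}
C dims 5,6; δ0: rk 5, SNF 1^4·2
Ȟ^0 = (5 − 5) − 0 = 0, so Ȟ^0 ≅ 0
Ȟ^1 = (6 − 0) − 5 = 1 plus torsion [2], so Ȟ^1 ≅ Z ⊕ Z/2
Ȟ^2 = (0 − 0) − 0 = 0, so Ȟ^2 ≅ 0

Ȟ^0(U;F) ≅ 0, Ȟ^1(U;F) ≅ Z ⊕ Z/2, Ȟ^2(U;F) ≅ 0


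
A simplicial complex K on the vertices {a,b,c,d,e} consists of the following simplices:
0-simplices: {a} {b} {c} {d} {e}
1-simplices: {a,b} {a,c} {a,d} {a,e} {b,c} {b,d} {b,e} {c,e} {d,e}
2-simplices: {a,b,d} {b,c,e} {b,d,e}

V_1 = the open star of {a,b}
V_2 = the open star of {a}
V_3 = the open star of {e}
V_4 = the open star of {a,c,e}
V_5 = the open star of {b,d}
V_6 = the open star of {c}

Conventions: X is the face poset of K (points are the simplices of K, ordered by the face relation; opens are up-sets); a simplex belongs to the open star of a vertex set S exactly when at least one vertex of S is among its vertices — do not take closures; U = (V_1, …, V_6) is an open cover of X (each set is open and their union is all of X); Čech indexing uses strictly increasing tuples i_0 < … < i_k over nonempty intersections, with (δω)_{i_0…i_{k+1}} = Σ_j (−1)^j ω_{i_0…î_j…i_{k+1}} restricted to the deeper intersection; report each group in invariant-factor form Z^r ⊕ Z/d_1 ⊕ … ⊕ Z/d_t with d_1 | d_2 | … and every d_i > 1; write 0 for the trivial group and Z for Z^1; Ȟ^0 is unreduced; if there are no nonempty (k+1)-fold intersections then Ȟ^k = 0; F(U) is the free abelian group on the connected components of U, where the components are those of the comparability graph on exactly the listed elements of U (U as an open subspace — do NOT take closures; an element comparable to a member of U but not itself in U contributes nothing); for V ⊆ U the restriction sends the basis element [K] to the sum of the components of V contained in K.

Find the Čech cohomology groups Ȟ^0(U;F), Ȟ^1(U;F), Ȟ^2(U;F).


intersection data:
  V1={{a},{b},{a,b},{a,c},{a,d},{a,e},{b,c},{b,d},{b,e},{a,b,d},{b,c,e},{b,d,e}} V2={{a},{a,b},{a,c},{a,d},{a,e},{a,b,d}} V3={{e},{a,e},{b,e},{c,e},{d,e},{b,c,e},{b,d,e}} V4={{a},{c},{e},{a,b},{a,c},{a,d},{a,e},{b,c},{b,e},{c,e},{d,e},{a,b,d},{b,c,e},{b,d,e}} V5={{b},{d},{a,b},{a,d},{b,c},{b,d},{b,e},{d,e},{a,b,d},{b,c,e},{b,d,e}} V6={{c},{a,c},{b,c},{c,e},{b,c,e}}
  V12={{a},{a,b},{a,c},{a,d},{a,e},{a,b,d}} V13={{a,e},{b,e},{b,c,e},{b,d,e}} V14={{a},{a,b},{a,c},{a,d},{a,e},{b,c},{b,e},{a,b,d},{b,c,e},{b,d,e}} V15={{b},{a,b},{a,d},{b,c},{b,d},{b,e},{a,b,d},{b,c,e},{b,d,e}} V16={{a,c},{b,c},{b,c,e}} V23={{a,e}} V24={{a},{a,b},{a,c},{a,d},{a,e},{a,b,d}} V25={{a,b},{a,d},{a,b,d}} V26={{a,c}} V34={{e},{a,e},{b,e},{c,e},{d,e},{b,c,e},{b,d,e}} V35={{b,e},{d,e},{b,c,e},{b,d,e}} V36={{c,e},{b,c,e}} V45={{a,b},{a,d},{b,c},{b,e},{d,e},{a,b,d},{b,c,e},{b,d,e}} V46={{c},{a,c},{b,c},{c,e},{b,c,e}} V56={{b,c},{b,c,e}}
  V123={{a,e}} V124={{a},{a,b},{a,c},{a,d},{a,e},{a,b,d}} V125={{a,b},{a,d},{a,b,d}} V126={{a,c}} V134={{a,e},{b,e},{b,c,e},{b,d,e}} V135={{b,e},{b,c,e},{b,d,e}} V136={{b,c,e}} V145={{a,b},{a,d},{b,c},{b,e},{a,b,d},{b,c,e},{b,d,e}} V146={{a,c},{b,c},{b,c,e}} V156={{b,c},{b,c,e}} V234={{a,e}} V245={{a,b},{a,d},{a,b,d}} V246={{a,c}} V345={{b,e},{d,e},{b,c,e},{b,d,e}} V346={{c,e},{b,c,e}} V356={{b,c,e}} V456={{b,c},{b,c,e}}
  V1234={{a,e}} V1245={{a,b},{a,d},{a,b,d}} V1246={{a,c}} V1345={{b,e},{b,c,e},{b,d,e}} V1346={{b,c,e}} V1356={{b,c,e}} V1456={{b,c},{b,c,e}} V3456={{b,c,e}}
  V13456={{b,c,e}}
components per intersection:
  V1: {{a},{b},{a,b},{a,c},{a,d},{a,e},{b,c},{b,d},{b,e},{a,b,d},{b,c,e},{b,d,e}}
  V2: {{a},{a,b},{a,c},{a,d},{a,e},{a,b,d}}
  V3: {{e},{a,e},{b,e},{c,e},{d,e},{b,c,e},{b,d,e}}
  V4: {{a},{c},{e},{a,b},{a,c},{a,d},{a,e},{b,c},{b,e},{c,e},{d,e},{a,b,d},{b,c,e},{b,d,e}}
  V5: {{b},{d},{a,b},{a,d},{b,c},{b,d},{b,e},{d,e},{a,b,d},{b,c,e},{b,d,e}}
  V6: {{c},{a,c},{b,c},{c,e},{b,c,e}}
  V12: {{a},{a,b},{a,c},{a,d},{a,e},{a,b,d}}
  V13: {{a,e}} {{b,e},{b,c,e},{b,d,e}}
  V14: {{a},{a,b},{a,c},{a,d},{a,e},{a,b,d}} {{b,c},{b,e},{b,c,e},{b,d,e}}
  V15: {{b},{a,b},{a,d},{b,c},{b,d},{b,e},{a,b,d},{b,c,e},{b,d,e}}
  V16: {{a,c}} {{b,c},{b,c,e}}
  V23: {{a,e}}
  V24: {{a},{a,b},{a,c},{a,d},{a,e},{a,b,d}}
  V25: {{a,b},{a,d},{a,b,d}}
  V26: {{a,c}}
  V34: {{e},{a,e},{b,e},{c,e},{d,e},{b,c,e},{b,d,e}}
  V35: {{b,e},{d,e},{b,c,e},{b,d,e}}
  V36: {{c,e},{b,c,e}}
  V45: {{a,b},{a,d},{a,b,d}} {{b,c},{b,e},{d,e},{b,c,e},{b,d,e}}
  V46: {{c},{a,c},{b,c},{c,e},{b,c,e}}
  V56: {{b,c},{b,c,e}}
  V123: {{a,e}}
  V124: {{a},{a,b},{a,c},{a,d},{a,e},{a,b,d}}
  V125: {{a,b},{a,d},{a,b,d}}
  V126: {{a,c}}
  V134: {{a,e}} {{b,e},{b,c,e},{b,d,e}}
  V135: {{b,e},{b,c,e},{b,d,e}}
  V136: {{b,c,e}}
  V145: {{a,b},{a,d},{a,b,d}} {{b,c},{b,e},{b,c,e},{b,d,e}}
  V146: {{a,c}} {{b,c},{b,c,e}}
  V156: {{b,c},{b,c,e}}
  V234: {{a,e}}
  V245: {{a,b},{a,d},{a,b,d}}
  V246: {{a,c}}
  V345: {{b,e},{d,e},{b,c,e},{b,d,e}}
  V346: {{c,e},{b,c,e}}
  V356: {{b,c,e}}
  V456: {{b,c},{b,c,e}}
  V1234: {{a,e}}
  V1245: {{a,b},{a,d},{a,b,d}}
  V1246: {{a,c}}
  V1345: {{b,e},{b,c,e},{b,d,e}}
  V1346: {{b,c,e}}
  V1356: {{b,c,e}}
  V1456: {{b,c},{b,c,e}}
  V3456: {{b,c,e}}
  V13456: {{b,c,e}}
C dims 6,19,20,8; δ0: rk 5, SNF 1^5; δ1: rk 13, SNF 1^13; δ2: rk 7, SNF 1^7
Ȟ^0 = (6 − 5) − 0 = 1, so Ȟ^0 ≅ Z
Ȟ^1 = (19 − 13) − 5 = 1, so Ȟ^1 ≅ Z
Ȟ^2 = (20 − 7) − 13 = 0, so Ȟ^2 ≅ 0

Ȟ^0 = Z, Ȟ^1 = Z, Ȟ^2 = 0


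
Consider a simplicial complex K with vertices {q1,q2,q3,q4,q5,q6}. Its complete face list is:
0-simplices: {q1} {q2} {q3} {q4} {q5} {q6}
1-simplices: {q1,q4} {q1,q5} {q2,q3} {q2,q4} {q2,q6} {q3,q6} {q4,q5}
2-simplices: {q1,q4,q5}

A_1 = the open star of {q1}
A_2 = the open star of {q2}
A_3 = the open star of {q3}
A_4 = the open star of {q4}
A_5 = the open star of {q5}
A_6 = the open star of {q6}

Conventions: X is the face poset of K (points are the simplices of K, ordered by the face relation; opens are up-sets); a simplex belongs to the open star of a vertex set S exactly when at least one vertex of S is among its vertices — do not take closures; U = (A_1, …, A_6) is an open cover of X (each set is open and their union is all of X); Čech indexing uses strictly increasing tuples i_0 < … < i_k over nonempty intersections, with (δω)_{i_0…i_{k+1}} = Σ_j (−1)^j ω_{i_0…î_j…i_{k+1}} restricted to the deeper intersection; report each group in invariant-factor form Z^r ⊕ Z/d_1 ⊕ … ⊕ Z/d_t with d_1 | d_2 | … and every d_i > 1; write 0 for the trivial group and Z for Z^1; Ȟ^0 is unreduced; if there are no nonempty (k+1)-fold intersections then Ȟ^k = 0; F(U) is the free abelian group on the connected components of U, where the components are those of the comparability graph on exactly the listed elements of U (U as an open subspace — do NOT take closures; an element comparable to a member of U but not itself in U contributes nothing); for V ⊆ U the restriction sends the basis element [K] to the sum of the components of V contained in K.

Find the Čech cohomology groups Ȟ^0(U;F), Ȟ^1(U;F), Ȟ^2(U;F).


Ȟ^0 ≅ Z,  Ȟ^1 ≅ Z,  Ȟ^2 ≅ 0

nonempty intersections:
  A1={{q1},{q1,q4},{q1,q5},{q1,q4,q5}} A2={{q2},{q2,q3},{q2,q4},{q2,q6}} A3={{q3},{q2,q3},{q3,q6}} A4={{q4},{q1,q4},{q2,q4},{q4,q5},{q1,q4,q5}} A5={{q5},{q1,q5},{q4,q5},{q1,q4,q5}} A6={{q6},{q2,q6},{q3,q6}}
  A14={{q1,q4},{q1,q4,q5}} A15={{q1,q5},{q1,q4,q5}} A23={{q2,q3}} A24={{q2,q4}} A26={{q2,q6}} A36={{q3,q6}} A45={{q4,q5},{q1,q4,q5}}
  A145={{q1,q4,q5}}
components per intersection:
  A1: {{q1},{q1,q4},{q1,q5},{q1,q4,q5}}
  A2: {{q2},{q2,q3},{q2,q4},{q2,q6}}
  A3: {{q3},{q2,q3},{q3,q6}}
  A4: {{q4},{q1,q4},{q2,q4},{q4,q5},{q1,q4,q5}}
  A5: {{q5},{q1,q5},{q4,q5},{q1,q4,q5}}
  A6: {{q6},{q2,q6},{q3,q6}}
  A14: {{q1,q4},{q1,q4,q5}}
  A15: {{q1,q5},{q1,q4,q5}}
  A23: {{q2,q3}}
  A24: {{q2,q4}}
  A26: {{q2,q6}}
  A36: {{q3,q6}}
  A45: {{q4,q5},{q1,q4,q5}}
  A145: {{q1,q4,q5}}
C dims 6,7,1; δ0: rk 5, SNF 1^5; δ1: rk 1, SNF 1^1
Ȟ^0: (6−5)−0=1 ⇒ Z
Ȟ^1: (7−1)−5=1 ⇒ Z
Ȟ^2: (1−0)−1=0 ⇒ 0
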